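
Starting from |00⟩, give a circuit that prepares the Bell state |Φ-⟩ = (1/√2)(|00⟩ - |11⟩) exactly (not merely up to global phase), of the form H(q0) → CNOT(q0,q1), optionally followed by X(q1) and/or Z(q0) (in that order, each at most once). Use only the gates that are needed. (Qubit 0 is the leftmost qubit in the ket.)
H(q0) → CNOT(q0,q1) → Z(q0)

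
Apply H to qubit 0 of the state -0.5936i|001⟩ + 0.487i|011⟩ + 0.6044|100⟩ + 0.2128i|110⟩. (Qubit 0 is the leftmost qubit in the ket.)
0.4274|000⟩ - 0.4197i|001⟩ + 0.1505i|010⟩ + 0.3444i|011⟩ - 0.4274|100⟩ - 0.4197i|101⟩ - 0.1505i|110⟩ + 0.3444i|111⟩

H on qubit 0 mixes each pair of kets that differ only in qubit 0: amplitudes (a, b) of (|…0…⟩, |…1…⟩) become ((a + b)/√2, (a − b)/√2). Kets absent from the input have amplitude 0.
(|000⟩, |100⟩): (a, b) = (0, 0.6044) → (0.4274, -0.4274)
(|001⟩, |101⟩): (a, b) = (-0.5936i, 0) → (-0.4197i, -0.4197i)
(|010⟩, |110⟩): (a, b) = (0, 0.2128i) → (0.1505i, -0.1505i)
(|011⟩, |111⟩): (a, b) = (0.487i, 0) → (0.3444i, 0.3444i)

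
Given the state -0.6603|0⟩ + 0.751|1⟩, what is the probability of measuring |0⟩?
0.436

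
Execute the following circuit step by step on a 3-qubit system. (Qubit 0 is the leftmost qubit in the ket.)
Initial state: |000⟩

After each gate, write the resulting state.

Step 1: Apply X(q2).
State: |001⟩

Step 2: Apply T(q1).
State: |001⟩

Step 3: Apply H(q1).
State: 1/√2|001⟩ + 1/√2|011⟩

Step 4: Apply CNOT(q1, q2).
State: 1/√2|001⟩ + 1/√2|010⟩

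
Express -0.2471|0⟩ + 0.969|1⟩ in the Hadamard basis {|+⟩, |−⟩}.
0.5105|+⟩ - 0.8599|−⟩

With |ψ⟩ = α|0⟩ + β|1⟩, the Hadamard-basis coefficients are ⟨+|ψ⟩ = (α + β)/√2 and ⟨−|ψ⟩ = (α − β)/√2.
Here α = -0.2471, β = 0.969: (α + β)/√2 = 0.5105, (α − β)/√2 = -0.8599.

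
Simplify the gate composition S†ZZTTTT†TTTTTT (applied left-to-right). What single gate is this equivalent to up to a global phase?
S†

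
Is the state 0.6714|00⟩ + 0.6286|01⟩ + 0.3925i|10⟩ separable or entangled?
Entangled

Writing the state as a|00⟩ + b|01⟩ + c|10⟩ + d|11⟩, it is a product state iff ad − bc = 0.
Here (a, b, c, d) = (0.6714, 0.6286, 0.3925i, 0): ad − bc = (0.6714)(0) − (0.6286)(0.3925i) = -0.2467i ≠ 0, so the state is entangled.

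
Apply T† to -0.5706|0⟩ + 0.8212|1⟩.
-0.5706|0⟩ + (0.5807 - 0.5807i)|1⟩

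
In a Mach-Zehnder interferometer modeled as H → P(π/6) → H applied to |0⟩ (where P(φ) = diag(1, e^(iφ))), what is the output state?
(0.933 + 0.25i)|0⟩ + (0.06699 - 0.25i)|1⟩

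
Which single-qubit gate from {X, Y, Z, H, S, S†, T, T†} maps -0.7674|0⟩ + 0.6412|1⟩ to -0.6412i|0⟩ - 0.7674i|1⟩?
Y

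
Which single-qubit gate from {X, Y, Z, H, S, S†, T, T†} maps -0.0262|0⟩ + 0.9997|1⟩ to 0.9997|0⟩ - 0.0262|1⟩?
X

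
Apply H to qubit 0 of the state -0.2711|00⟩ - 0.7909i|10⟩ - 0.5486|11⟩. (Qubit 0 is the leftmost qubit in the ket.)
(-0.1917 - 0.5593i)|00⟩ - 0.3879|01⟩ + (-0.1917 + 0.5593i)|10⟩ + 0.3879|11⟩

H on qubit 0 mixes each pair of kets that differ only in qubit 0: amplitudes (a, b) of (|…0…⟩, |…1…⟩) become ((a + b)/√2, (a − b)/√2). Kets absent from the input have amplitude 0.
(|00⟩, |10⟩): (a, b) = (-0.2711, -0.7909i) → ((-0.1917 - 0.5593i), (-0.1917 + 0.5593i))
(|01⟩, |11⟩): (a, b) = (0, -0.5486) → (-0.3879, 0.3879)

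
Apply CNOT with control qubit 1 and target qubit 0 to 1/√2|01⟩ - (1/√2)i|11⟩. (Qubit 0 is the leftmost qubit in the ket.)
-(1/√2)i|01⟩ + 1/√2|11⟩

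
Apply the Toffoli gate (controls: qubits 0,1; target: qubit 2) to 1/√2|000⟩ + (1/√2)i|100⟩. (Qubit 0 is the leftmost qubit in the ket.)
1/√2|000⟩ + (1/√2)i|100⟩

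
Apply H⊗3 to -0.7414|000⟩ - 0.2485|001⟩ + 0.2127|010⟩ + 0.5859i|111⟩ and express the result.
(-0.2748 + 0.2071i)|000⟩ + (-0.09907 - 0.2071i)|001⟩ + (-0.4252 - 0.2071i)|010⟩ + (-0.2495 + 0.2071i)|011⟩ + (-0.2748 - 0.2071i)|100⟩ + (-0.09907 + 0.2071i)|101⟩ + (-0.4252 + 0.2071i)|110⟩ + (-0.2495 - 0.2071i)|111⟩

H⊗3 gives amp(|y⟩) = (1/2√2) Σ_x (−1)^(x·y) amp(|x⟩), where x·y is the number of positions in which both x and y have a 1.
|000⟩: (-0.7414 - 0.2485 + 0.2127 + 0.5859i)/(2√2) = (-0.2748 + 0.2071i)
|001⟩: (-0.7414 + 0.2485 + 0.2127 - 0.5859i)/(2√2) = (-0.09907 - 0.2071i)
|010⟩: (-0.7414 - 0.2485 - 0.2127 - 0.5859i)/(2√2) = (-0.4252 - 0.2071i)
|011⟩: (-0.7414 + 0.2485 - 0.2127 + 0.5859i)/(2√2) = (-0.2495 + 0.2071i)
|100⟩: (-0.7414 - 0.2485 + 0.2127 - 0.5859i)/(2√2) = (-0.2748 - 0.2071i)
|101⟩: (-0.7414 + 0.2485 + 0.2127 + 0.5859i)/(2√2) = (-0.09907 + 0.2071i)
|110⟩: (-0.7414 - 0.2485 - 0.2127 + 0.5859i)/(2√2) = (-0.4252 + 0.2071i)
|111⟩: (-0.7414 + 0.2485 - 0.2127 - 0.5859i)/(2√2) = (-0.2495 - 0.2071i)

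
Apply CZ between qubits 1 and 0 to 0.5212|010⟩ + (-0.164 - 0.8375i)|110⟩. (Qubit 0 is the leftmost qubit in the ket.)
0.5212|010⟩ + (0.164 + 0.8375i)|110⟩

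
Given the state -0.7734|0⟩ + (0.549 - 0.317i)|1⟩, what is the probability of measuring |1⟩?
0.4019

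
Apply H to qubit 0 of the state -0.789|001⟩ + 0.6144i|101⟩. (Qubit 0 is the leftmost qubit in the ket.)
(-0.5579 + 0.4344i)|001⟩ + (-0.5579 - 0.4344i)|101⟩

H on qubit 0 mixes each pair of kets that differ only in qubit 0: amplitudes (a, b) of (|…0…⟩, |…1…⟩) become ((a + b)/√2, (a − b)/√2). Kets absent from the input have amplitude 0.
(|001⟩, |101⟩): (a, b) = (-0.789, 0.6144i) → ((-0.5579 + 0.4344i), (-0.5579 - 0.4344i))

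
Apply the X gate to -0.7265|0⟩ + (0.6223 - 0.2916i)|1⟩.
(0.6223 - 0.2916i)|0⟩ - 0.7265|1⟩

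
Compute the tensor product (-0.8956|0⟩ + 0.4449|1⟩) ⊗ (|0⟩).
-0.8956|00⟩ + 0.4449|10⟩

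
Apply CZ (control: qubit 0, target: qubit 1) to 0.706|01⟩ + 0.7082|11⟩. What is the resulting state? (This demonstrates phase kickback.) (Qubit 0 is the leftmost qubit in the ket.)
0.706|01⟩ - 0.7082|11⟩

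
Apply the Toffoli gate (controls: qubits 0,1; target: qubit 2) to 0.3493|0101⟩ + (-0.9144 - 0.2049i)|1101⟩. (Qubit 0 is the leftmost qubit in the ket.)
0.3493|0101⟩ + (-0.9144 - 0.2049i)|1111⟩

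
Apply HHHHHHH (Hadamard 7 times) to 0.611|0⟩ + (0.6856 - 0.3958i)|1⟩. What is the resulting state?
(0.9168 - 0.2799i)|0⟩ + (-0.05275 + 0.2799i)|1⟩

H² = I, so H^7 = H: a single Hadamard. With (a, b) = (0.611, (0.6856 - 0.3958i)), H gives ((a + b)/√2, (a − b)/√2) = ((0.9168 - 0.2799i), (-0.05275 + 0.2799i)).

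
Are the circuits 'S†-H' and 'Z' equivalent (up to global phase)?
No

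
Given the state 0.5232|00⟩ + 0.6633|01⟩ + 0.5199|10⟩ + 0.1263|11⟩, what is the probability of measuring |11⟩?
0.01595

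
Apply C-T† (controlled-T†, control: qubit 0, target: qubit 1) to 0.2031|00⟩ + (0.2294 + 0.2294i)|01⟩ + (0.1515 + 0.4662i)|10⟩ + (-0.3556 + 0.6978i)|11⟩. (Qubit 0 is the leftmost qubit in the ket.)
0.2031|00⟩ + (0.2294 + 0.2294i)|01⟩ + (0.1515 + 0.4662i)|10⟩ + (0.242 + 0.7449i)|11⟩

C-T† leaves the control-|0⟩ kets |00⟩, |01⟩ unchanged and applies T† to qubit 1 on the control-|1⟩ pair (|10⟩, |11⟩).
T† = [[1, 0], [0, (1/√2 - (1/√2)i)]].
With a = amp(|10⟩) = (0.1515 + 0.4662i) and b = amp(|11⟩) = (-0.3556 + 0.6978i):
new amp(|10⟩) = (1)·a = (0.1515 + 0.4662i)
new amp(|11⟩) = (1/√2 - (1/√2)i)·b = (0.242 + 0.7449i)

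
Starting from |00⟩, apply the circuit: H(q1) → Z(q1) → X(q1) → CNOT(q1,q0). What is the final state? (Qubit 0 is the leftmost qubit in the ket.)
-1/√2|00⟩ + 1/√2|11⟩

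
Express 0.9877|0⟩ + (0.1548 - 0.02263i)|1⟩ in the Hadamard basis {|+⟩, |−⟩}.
(0.8079 - 0.016i)|+⟩ + (0.5889 + 0.016i)|−⟩

With |ψ⟩ = α|0⟩ + β|1⟩, the Hadamard-basis coefficients are ⟨+|ψ⟩ = (α + β)/√2 and ⟨−|ψ⟩ = (α − β)/√2.
Here α = 0.9877, β = (0.1548 - 0.02263i): (α + β)/√2 = (0.8079 - 0.016i), (α − β)/√2 = (0.5889 + 0.016i).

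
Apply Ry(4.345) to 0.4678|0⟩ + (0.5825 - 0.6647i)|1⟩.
(-0.745 + 0.548i)|0⟩ + (0.05592 + 0.3763i)|1⟩

Ry(4.345) = [[cos(θ/2), −sin(θ/2)], [sin(θ/2), cos(θ/2)]]; θ = 4.345, cos(θ/2) ≈ -0.566048, sin(θ/2) ≈ 0.824372.
With a = amp(|0⟩) = 0.4678 and b = amp(|1⟩) = (0.5825 - 0.6647i):
new amp(|0⟩) = (-0.566048)·a + (-0.824372)·b = (-0.745 + 0.548i)
new amp(|1⟩) = (0.824372)·a + (-0.566048)·b = (0.05592 + 0.3763i)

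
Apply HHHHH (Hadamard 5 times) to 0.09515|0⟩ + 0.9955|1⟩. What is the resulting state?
0.7712|0⟩ - 0.6366|1⟩

H² = I, so H^5 = H: a single Hadamard. With (a, b) = (0.09515, 0.9955), H gives ((a + b)/√2, (a − b)/√2) = (0.7712, -0.6366).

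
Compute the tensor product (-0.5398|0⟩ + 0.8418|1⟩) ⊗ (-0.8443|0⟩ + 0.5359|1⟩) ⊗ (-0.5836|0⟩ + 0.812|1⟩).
-0.266|000⟩ + 0.3701|001⟩ + 0.1688|010⟩ - 0.2349|011⟩ + 0.4148|100⟩ - 0.5771|101⟩ - 0.2633|110⟩ + 0.3663|111⟩

amp(|b₁b₂…⟩) = product of the factor amplitudes for bits b₁, b₂, …; only kets whose every factor amplitude is nonzero survive.
|000⟩: (-0.5398)(-0.8443)(-0.5836) = -0.266
|001⟩: (-0.5398)(-0.8443)(0.812) = 0.3701
|010⟩: (-0.5398)(0.5359)(-0.5836) = 0.1688
|011⟩: (-0.5398)(0.5359)(0.812) = -0.2349
|100⟩: (0.8418)(-0.8443)(-0.5836) = 0.4148
|101⟩: (0.8418)(-0.8443)(0.812) = -0.5771
|110⟩: (0.8418)(0.5359)(-0.5836) = -0.2633
|111⟩: (0.8418)(0.5359)(0.812) = 0.3663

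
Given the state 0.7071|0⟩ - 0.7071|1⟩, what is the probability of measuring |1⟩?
0.5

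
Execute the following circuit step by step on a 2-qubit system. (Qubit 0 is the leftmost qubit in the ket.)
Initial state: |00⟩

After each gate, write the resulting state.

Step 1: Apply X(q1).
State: |01⟩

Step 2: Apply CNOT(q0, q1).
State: |01⟩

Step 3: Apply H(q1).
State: 1/√2|00⟩ - 1/√2|01⟩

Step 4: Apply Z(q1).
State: 1/√2|00⟩ + 1/√2|01⟩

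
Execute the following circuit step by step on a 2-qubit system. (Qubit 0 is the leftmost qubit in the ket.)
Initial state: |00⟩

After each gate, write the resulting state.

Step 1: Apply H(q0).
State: 1/√2|00⟩ + 1/√2|10⟩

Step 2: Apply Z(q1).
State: 1/√2|00⟩ + 1/√2|10⟩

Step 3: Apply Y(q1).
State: (1/√2)i|01⟩ + (1/√2)i|11⟩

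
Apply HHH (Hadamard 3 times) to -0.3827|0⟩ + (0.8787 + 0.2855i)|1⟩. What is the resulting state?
(0.3507 + 0.2019i)|0⟩ + (-0.8919 - 0.2019i)|1⟩

H² = I, so H^3 = H: a single Hadamard. With (a, b) = (-0.3827, (0.8787 + 0.2855i)), H gives ((a + b)/√2, (a − b)/√2) = ((0.3507 + 0.2019i), (-0.8919 - 0.2019i)).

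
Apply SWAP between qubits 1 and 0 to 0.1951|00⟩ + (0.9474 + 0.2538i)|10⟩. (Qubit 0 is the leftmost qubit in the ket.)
0.1951|00⟩ + (0.9474 + 0.2538i)|01⟩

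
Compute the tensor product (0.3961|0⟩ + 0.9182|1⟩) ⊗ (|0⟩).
0.3961|00⟩ + 0.9182|10⟩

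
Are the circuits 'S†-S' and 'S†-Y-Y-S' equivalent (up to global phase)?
Yes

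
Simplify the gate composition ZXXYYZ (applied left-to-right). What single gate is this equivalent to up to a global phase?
I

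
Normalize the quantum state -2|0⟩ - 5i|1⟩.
-0.3714|0⟩ - 0.9285i|1⟩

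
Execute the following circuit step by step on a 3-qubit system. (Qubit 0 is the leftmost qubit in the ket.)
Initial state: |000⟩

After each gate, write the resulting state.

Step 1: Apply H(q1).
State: 1/√2|000⟩ + 1/√2|010⟩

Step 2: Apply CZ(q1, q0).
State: 1/√2|000⟩ + 1/√2|010⟩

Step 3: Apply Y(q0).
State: (1/√2)i|100⟩ + (1/√2)i|110⟩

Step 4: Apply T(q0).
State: (-1/2 + (1/2)i)|100⟩ + (-1/2 + (1/2)i)|110⟩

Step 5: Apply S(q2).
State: (-1/2 + (1/2)i)|100⟩ + (-1/2 + (1/2)i)|110⟩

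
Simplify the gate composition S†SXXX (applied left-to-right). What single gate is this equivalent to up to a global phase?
X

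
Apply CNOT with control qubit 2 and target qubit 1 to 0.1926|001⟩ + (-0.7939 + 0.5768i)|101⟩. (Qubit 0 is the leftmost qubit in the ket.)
0.1926|011⟩ + (-0.7939 + 0.5768i)|111⟩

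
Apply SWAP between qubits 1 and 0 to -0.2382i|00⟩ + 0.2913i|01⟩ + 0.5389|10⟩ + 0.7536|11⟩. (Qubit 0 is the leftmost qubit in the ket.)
-0.2382i|00⟩ + 0.5389|01⟩ + 0.2913i|10⟩ + 0.7536|11⟩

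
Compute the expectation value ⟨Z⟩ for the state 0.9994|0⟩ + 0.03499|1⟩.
0.9976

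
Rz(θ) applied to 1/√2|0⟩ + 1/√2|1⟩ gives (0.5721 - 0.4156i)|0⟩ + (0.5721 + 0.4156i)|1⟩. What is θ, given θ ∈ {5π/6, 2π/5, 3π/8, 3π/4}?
2π/5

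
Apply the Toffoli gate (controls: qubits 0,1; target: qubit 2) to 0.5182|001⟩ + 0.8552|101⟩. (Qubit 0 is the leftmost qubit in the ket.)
0.5182|001⟩ + 0.8552|101⟩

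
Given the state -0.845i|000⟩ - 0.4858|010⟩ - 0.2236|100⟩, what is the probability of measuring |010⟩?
0.236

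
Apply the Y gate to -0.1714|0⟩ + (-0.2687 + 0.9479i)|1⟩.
(0.9479 + 0.2687i)|0⟩ - 0.1714i|1⟩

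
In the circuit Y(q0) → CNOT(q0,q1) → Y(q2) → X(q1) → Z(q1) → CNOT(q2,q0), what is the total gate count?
6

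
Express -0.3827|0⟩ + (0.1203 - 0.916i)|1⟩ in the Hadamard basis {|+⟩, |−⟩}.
(-0.1855 - 0.6477i)|+⟩ + (-0.3557 + 0.6477i)|−⟩

With |ψ⟩ = α|0⟩ + β|1⟩, the Hadamard-basis coefficients are ⟨+|ψ⟩ = (α + β)/√2 and ⟨−|ψ⟩ = (α − β)/√2.
Here α = -0.3827, β = (0.1203 - 0.916i): (α + β)/√2 = (-0.1855 - 0.6477i), (α − β)/√2 = (-0.3557 + 0.6477i).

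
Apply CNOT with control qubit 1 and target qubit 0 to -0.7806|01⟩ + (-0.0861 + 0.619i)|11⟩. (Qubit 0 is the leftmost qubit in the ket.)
(-0.0861 + 0.619i)|01⟩ - 0.7806|11⟩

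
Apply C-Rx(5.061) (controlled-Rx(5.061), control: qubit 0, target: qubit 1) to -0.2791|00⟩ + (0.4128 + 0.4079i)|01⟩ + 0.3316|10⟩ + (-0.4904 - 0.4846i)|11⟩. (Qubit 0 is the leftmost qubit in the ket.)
-0.2791|00⟩ + (0.4128 + 0.4079i)|01⟩ + (-0.5496 + 0.2814i)|10⟩ + (0.4016 + 0.2066i)|11⟩

C-Rx(5.061) leaves the control-|0⟩ kets |00⟩, |01⟩ unchanged and applies Rx(5.061) to qubit 1 on the control-|1⟩ pair (|10⟩, |11⟩).
Rx(5.061) = [[cos(θ/2), −i·sin(θ/2)], [−i·sin(θ/2), cos(θ/2)]]; θ = 5.061, cos(θ/2) ≈ -0.819022, sin(θ/2) ≈ 0.573763.
With a = amp(|10⟩) = 0.3316 and b = amp(|11⟩) = (-0.4904 - 0.4846i):
new amp(|10⟩) = (-0.819022)·a + (-0.573763i)·b = (-0.5496 + 0.2814i)
new amp(|11⟩) = (-0.573763i)·a + (-0.819022)·b = (0.4016 + 0.2066i)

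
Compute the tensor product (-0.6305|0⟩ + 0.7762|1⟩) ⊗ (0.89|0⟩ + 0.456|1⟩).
-0.5611|00⟩ - 0.2875|01⟩ + 0.6908|10⟩ + 0.3539|11⟩

amp(|b₁b₂…⟩) = product of the factor amplitudes for bits b₁, b₂, …; only kets whose every factor amplitude is nonzero survive.
|00⟩: (-0.6305)(0.89) = -0.5611
|01⟩: (-0.6305)(0.456) = -0.2875
|10⟩: (0.7762)(0.89) = 0.6908
|11⟩: (0.7762)(0.456) = 0.3539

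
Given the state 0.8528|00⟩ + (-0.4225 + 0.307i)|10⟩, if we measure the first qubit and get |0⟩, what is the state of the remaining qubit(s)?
|0⟩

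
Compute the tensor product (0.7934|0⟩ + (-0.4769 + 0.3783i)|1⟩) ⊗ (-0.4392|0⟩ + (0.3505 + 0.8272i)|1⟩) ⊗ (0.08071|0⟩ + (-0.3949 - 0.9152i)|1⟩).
-0.02812|000⟩ + (0.1376 + 0.3189i)|001⟩ + (0.02244 + 0.05297i)|010⟩ + (0.4908 - 0.5137i)|011⟩ + (0.01691 - 0.01341i)|100⟩ + (-0.2348 - 0.1261i)|101⟩ + (-0.03875 - 0.02114i)|110⟩ + (-0.0501 + 0.5428i)|111⟩

amp(|b₁b₂…⟩) = product of the factor amplitudes for bits b₁, b₂, …; only kets whose every factor amplitude is nonzero survive.
|000⟩: (0.7934)(-0.4392)(0.08071) = -0.02812
|001⟩: (0.7934)(-0.4392)(-0.3949 - 0.9152i) = (0.1376 + 0.3189i)
|010⟩: (0.7934)(0.3505 + 0.8272i)(0.08071) = (0.02244 + 0.05297i)
|011⟩: (0.7934)(0.3505 + 0.8272i)(-0.3949 - 0.9152i) = (0.4908 - 0.5137i)
|100⟩: (-0.4769 + 0.3783i)(-0.4392)(0.08071) = (0.01691 - 0.01341i)
|101⟩: (-0.4769 + 0.3783i)(-0.4392)(-0.3949 - 0.9152i) = (-0.2348 - 0.1261i)
|110⟩: (-0.4769 + 0.3783i)(0.3505 + 0.8272i)(0.08071) = (-0.03875 - 0.02114i)
|111⟩: (-0.4769 + 0.3783i)(0.3505 + 0.8272i)(-0.3949 - 0.9152i) = (-0.0501 + 0.5428i)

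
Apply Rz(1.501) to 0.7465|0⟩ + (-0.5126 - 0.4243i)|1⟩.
(0.546 - 0.5091i)|0⟩ + (-0.08551 - 0.6599i)|1⟩

Rz(1.501) = [[e^(−iθ/2), 0], [0, e^(iθ/2)]] with e^(±iθ/2) = cos(θ/2) ± i·sin(θ/2); θ = 1.501, cos(θ/2) ≈ 0.731348, sin(θ/2) ≈ 0.682005.
With a = amp(|0⟩) = 0.7465 and b = amp(|1⟩) = (-0.5126 - 0.4243i):
new amp(|0⟩) = (0.731348 - 0.682005i)·a = (0.546 - 0.5091i)
new amp(|1⟩) = (0.731348 + 0.682005i)·b = (-0.08551 - 0.6599i)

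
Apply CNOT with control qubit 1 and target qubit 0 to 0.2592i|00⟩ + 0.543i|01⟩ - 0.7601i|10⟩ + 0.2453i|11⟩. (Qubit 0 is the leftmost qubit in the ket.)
0.2592i|00⟩ + 0.2453i|01⟩ - 0.7601i|10⟩ + 0.543i|11⟩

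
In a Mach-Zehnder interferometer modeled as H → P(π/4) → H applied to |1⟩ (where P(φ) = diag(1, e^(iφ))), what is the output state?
(0.1464 - (1/√8)i)|0⟩ + (0.8536 + (1/√8)i)|1⟩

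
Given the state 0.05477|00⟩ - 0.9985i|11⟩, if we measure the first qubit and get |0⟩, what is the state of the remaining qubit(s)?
|0⟩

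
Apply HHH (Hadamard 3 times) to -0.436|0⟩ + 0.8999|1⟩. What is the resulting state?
0.328|0⟩ - 0.9446|1⟩

H² = I, so H^3 = H: a single Hadamard. With (a, b) = (-0.436, 0.8999), H gives ((a + b)/√2, (a − b)/√2) = (0.328, -0.9446).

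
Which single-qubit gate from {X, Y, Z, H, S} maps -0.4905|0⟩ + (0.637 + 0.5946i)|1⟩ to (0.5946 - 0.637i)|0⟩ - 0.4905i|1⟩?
Y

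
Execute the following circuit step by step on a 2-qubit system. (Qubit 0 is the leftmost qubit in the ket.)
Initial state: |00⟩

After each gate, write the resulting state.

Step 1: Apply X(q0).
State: |10⟩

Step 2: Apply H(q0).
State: 1/√2|00⟩ - 1/√2|10⟩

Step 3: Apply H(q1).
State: 1/2|00⟩ + 1/2|01⟩ - 1/2|10⟩ - 1/2|11⟩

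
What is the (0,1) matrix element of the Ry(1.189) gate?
-0.5601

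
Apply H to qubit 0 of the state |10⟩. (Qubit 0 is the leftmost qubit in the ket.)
1/√2|00⟩ - 1/√2|10⟩

H on qubit 0 mixes each pair of kets that differ only in qubit 0: amplitudes (a, b) of (|…0…⟩, |…1…⟩) become ((a + b)/√2, (a − b)/√2). Kets absent from the input have amplitude 0.
(|00⟩, |10⟩): (a, b) = (0, 1) → (1/√2, -1/√2)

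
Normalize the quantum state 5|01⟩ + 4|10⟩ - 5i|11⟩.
0.6155|01⟩ + 0.4924|10⟩ - 0.6155i|11⟩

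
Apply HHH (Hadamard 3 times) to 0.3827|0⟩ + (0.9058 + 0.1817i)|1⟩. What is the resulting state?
(0.9111 + 0.1285i)|0⟩ + (-0.3699 - 0.1285i)|1⟩

H² = I, so H^3 = H: a single Hadamard. With (a, b) = (0.3827, (0.9058 + 0.1817i)), H gives ((a + b)/√2, (a − b)/√2) = ((0.9111 + 0.1285i), (-0.3699 - 0.1285i)).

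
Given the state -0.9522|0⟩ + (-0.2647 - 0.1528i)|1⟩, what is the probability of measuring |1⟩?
0.09341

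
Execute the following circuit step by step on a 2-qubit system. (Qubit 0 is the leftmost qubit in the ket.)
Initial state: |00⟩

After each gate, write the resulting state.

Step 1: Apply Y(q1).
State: i|01⟩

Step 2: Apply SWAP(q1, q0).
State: i|10⟩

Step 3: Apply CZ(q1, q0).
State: i|10⟩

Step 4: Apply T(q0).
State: (-1/√2 + (1/√2)i)|10⟩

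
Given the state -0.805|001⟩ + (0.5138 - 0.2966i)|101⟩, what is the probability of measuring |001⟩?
0.648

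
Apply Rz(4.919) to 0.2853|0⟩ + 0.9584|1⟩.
(-0.2215 - 0.1799i)|0⟩ + (-0.744 + 0.6042i)|1⟩

Rz(4.919) = [[e^(−iθ/2), 0], [0, e^(iθ/2)]] with e^(±iθ/2) = cos(θ/2) ± i·sin(θ/2); θ = 4.919, cos(θ/2) ≈ -0.776255, sin(θ/2) ≈ 0.630419.
With a = amp(|0⟩) = 0.2853 and b = amp(|1⟩) = 0.9584:
new amp(|0⟩) = (-0.776255 - 0.630419i)·a = (-0.2215 - 0.1799i)
new amp(|1⟩) = (-0.776255 + 0.630419i)·b = (-0.744 + 0.6042i)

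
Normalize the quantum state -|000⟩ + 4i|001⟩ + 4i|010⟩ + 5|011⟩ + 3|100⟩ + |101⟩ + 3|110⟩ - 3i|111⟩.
-0.1078|000⟩ + 0.4313i|001⟩ + 0.4313i|010⟩ + 0.5392|011⟩ + 0.3235|100⟩ + 0.1078|101⟩ + 0.3235|110⟩ - 0.3235i|111⟩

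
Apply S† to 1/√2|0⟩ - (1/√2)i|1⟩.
1/√2|0⟩ - 1/√2|1⟩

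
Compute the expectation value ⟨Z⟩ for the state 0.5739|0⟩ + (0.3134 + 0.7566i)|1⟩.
-0.3413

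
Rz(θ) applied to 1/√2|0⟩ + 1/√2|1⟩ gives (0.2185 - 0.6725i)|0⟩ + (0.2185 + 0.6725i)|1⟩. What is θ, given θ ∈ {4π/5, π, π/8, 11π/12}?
4π/5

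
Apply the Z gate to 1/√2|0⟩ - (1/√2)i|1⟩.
1/√2|0⟩ + (1/√2)i|1⟩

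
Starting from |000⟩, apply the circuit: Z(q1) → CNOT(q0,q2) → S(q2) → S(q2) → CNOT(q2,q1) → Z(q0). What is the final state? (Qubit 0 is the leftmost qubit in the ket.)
|000⟩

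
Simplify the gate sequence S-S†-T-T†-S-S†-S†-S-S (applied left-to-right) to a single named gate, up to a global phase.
S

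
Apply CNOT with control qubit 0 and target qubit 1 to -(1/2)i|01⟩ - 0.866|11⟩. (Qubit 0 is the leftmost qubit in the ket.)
-(1/2)i|01⟩ - 0.866|10⟩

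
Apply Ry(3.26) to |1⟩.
-0.9982|0⟩ - 0.05917|1⟩

Ry(3.26) = [[cos(θ/2), −sin(θ/2)], [sin(θ/2), cos(θ/2)]]; θ = 3.26, cos(θ/2) ≈ -0.0591691, sin(θ/2) ≈ 0.998248.
With a = amp(|0⟩) = 0 and b = amp(|1⟩) = 1:
new amp(|0⟩) = (-0.0591691)·a + (-0.998248)·b = -0.9982
new amp(|1⟩) = (0.998248)·a + (-0.0591691)·b = -0.05917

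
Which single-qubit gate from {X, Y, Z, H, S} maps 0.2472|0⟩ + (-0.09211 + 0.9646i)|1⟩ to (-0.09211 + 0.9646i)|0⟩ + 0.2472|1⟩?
X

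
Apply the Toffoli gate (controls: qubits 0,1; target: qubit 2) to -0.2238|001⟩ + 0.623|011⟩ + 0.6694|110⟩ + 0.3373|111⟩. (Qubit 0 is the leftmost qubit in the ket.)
-0.2238|001⟩ + 0.623|011⟩ + 0.3373|110⟩ + 0.6694|111⟩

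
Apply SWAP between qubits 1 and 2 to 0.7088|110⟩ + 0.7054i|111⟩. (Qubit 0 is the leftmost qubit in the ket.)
0.7088|101⟩ + 0.7054i|111⟩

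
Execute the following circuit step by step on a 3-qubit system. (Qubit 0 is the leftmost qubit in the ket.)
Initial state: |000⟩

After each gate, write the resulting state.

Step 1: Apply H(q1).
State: 1/√2|000⟩ + 1/√2|010⟩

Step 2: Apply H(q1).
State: |000⟩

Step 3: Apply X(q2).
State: |001⟩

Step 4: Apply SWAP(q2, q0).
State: |100⟩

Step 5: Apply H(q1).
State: 1/√2|100⟩ + 1/√2|110⟩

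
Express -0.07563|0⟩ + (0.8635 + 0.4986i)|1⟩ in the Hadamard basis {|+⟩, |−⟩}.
(0.5571 + 0.3526i)|+⟩ + (-0.6641 - 0.3526i)|−⟩

With |ψ⟩ = α|0⟩ + β|1⟩, the Hadamard-basis coefficients are ⟨+|ψ⟩ = (α + β)/√2 and ⟨−|ψ⟩ = (α − β)/√2.
Here α = -0.07563, β = (0.8635 + 0.4986i): (α + β)/√2 = (0.5571 + 0.3526i), (α − β)/√2 = (-0.6641 - 0.3526i).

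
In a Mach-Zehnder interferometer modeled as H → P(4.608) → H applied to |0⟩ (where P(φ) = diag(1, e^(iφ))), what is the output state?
(0.4479 - 0.4973i)|0⟩ + (0.5521 + 0.4973i)|1⟩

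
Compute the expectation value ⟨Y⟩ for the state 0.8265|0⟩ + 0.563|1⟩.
0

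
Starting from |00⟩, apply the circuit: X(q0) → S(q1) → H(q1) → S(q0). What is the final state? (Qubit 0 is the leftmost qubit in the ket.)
(1/√2)i|10⟩ + (1/√2)i|11⟩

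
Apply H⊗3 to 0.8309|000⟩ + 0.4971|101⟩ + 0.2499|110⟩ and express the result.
0.5579|000⟩ + 0.2064|001⟩ + 0.3812|010⟩ + 0.02966|011⟩ + 0.02966|100⟩ + 0.3812|101⟩ + 0.2064|110⟩ + 0.5579|111⟩

H⊗3 gives amp(|y⟩) = (1/2√2) Σ_x (−1)^(x·y) amp(|x⟩), where x·y is the number of positions in which both x and y have a 1.
|000⟩: (0.8309 + 0.4971 + 0.2499)/(2√2) = 0.5579
|001⟩: (0.8309 - 0.4971 + 0.2499)/(2√2) = 0.2064
|010⟩: (0.8309 + 0.4971 - 0.2499)/(2√2) = 0.3812
|011⟩: (0.8309 - 0.4971 - 0.2499)/(2√2) = 0.02966
|100⟩: (0.8309 - 0.4971 - 0.2499)/(2√2) = 0.02966
|101⟩: (0.8309 + 0.4971 - 0.2499)/(2√2) = 0.3812
|110⟩: (0.8309 - 0.4971 + 0.2499)/(2√2) = 0.2064
|111⟩: (0.8309 + 0.4971 + 0.2499)/(2√2) = 0.5579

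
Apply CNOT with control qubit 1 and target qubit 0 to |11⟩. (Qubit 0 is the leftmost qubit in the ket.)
|01⟩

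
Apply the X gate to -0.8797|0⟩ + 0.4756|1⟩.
0.4756|0⟩ - 0.8797|1⟩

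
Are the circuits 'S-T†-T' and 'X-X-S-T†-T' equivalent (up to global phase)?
Yes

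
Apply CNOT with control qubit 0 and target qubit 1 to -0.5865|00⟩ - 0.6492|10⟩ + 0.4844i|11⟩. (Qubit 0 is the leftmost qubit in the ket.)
-0.5865|00⟩ + 0.4844i|10⟩ - 0.6492|11⟩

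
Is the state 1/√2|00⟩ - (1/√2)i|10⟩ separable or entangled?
Separable

Writing the state as a|00⟩ + b|01⟩ + c|10⟩ + d|11⟩, it is a product state iff ad − bc = 0.
Here (a, b, c, d) = (1/√2, 0, -(1/√2)i, 0): ad − bc = (1/√2)(0) − (0)(-(1/√2)i) = 0, so the state is separable.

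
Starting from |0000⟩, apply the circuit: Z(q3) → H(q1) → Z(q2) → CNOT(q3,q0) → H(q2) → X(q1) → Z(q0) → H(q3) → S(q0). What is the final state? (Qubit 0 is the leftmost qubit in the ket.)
1/√8|0000⟩ + 1/√8|0001⟩ + 1/√8|0010⟩ + 1/√8|0011⟩ + 1/√8|0100⟩ + 1/√8|0101⟩ + 1/√8|0110⟩ + 1/√8|0111⟩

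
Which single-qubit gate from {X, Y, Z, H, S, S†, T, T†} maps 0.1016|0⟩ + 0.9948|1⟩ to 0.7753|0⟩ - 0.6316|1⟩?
H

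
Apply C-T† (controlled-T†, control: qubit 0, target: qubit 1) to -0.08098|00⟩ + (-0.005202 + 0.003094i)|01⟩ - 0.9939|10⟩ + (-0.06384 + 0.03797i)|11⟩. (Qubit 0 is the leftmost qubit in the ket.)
-0.08098|00⟩ + (-0.005202 + 0.003094i)|01⟩ - 0.9939|10⟩ + (-0.01829 + 0.07199i)|11⟩

C-T† leaves the control-|0⟩ kets |00⟩, |01⟩ unchanged and applies T† to qubit 1 on the control-|1⟩ pair (|10⟩, |11⟩).
T† = [[1, 0], [0, (1/√2 - (1/√2)i)]].
With a = amp(|10⟩) = -0.9939 and b = amp(|11⟩) = (-0.06384 + 0.03797i):
new amp(|10⟩) = (1)·a = -0.9939
new amp(|11⟩) = (1/√2 - (1/√2)i)·b = (-0.01829 + 0.07199i)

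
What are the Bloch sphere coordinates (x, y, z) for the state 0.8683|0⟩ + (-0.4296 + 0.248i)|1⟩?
(-0.746, 0.4307, 0.5079)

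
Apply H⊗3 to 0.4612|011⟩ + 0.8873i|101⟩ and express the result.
(0.1631 + 0.3137i)|000⟩ + (-0.1631 - 0.3137i)|001⟩ + (-0.1631 + 0.3137i)|010⟩ + (0.1631 - 0.3137i)|011⟩ + (0.1631 - 0.3137i)|100⟩ + (-0.1631 + 0.3137i)|101⟩ + (-0.1631 - 0.3137i)|110⟩ + (0.1631 + 0.3137i)|111⟩

H⊗3 gives amp(|y⟩) = (1/2√2) Σ_x (−1)^(x·y) amp(|x⟩), where x·y is the number of positions in which both x and y have a 1.
|000⟩: (0.4612 + 0.8873i)/(2√2) = (0.1631 + 0.3137i)
|001⟩: (-0.4612 - 0.8873i)/(2√2) = (-0.1631 - 0.3137i)
|010⟩: (-0.4612 + 0.8873i)/(2√2) = (-0.1631 + 0.3137i)
|011⟩: (0.4612 - 0.8873i)/(2√2) = (0.1631 - 0.3137i)
|100⟩: (0.4612 - 0.8873i)/(2√2) = (0.1631 - 0.3137i)
|101⟩: (-0.4612 + 0.8873i)/(2√2) = (-0.1631 + 0.3137i)
|110⟩: (-0.4612 - 0.8873i)/(2√2) = (-0.1631 - 0.3137i)
|111⟩: (0.4612 + 0.8873i)/(2√2) = (0.1631 + 0.3137i)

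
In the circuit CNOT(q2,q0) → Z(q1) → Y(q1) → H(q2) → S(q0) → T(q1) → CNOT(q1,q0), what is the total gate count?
7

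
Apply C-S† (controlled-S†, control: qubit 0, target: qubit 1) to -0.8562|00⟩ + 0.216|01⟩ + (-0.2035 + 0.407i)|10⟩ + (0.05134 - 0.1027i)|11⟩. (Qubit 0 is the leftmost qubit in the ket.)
-0.8562|00⟩ + 0.216|01⟩ + (-0.2035 + 0.407i)|10⟩ + (-0.1027 - 0.05134i)|11⟩

C-S† leaves the control-|0⟩ kets |00⟩, |01⟩ unchanged and applies S† to qubit 1 on the control-|1⟩ pair (|10⟩, |11⟩).
S† = [[1, 0], [0, -i]].
With a = amp(|10⟩) = (-0.2035 + 0.407i) and b = amp(|11⟩) = (0.05134 - 0.1027i):
new amp(|10⟩) = (1)·a = (-0.2035 + 0.407i)
new amp(|11⟩) = (-i)·b = (-0.1027 - 0.05134i)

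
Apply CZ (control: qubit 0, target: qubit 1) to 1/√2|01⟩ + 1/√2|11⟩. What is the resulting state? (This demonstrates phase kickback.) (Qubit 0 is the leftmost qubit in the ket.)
1/√2|01⟩ - 1/√2|11⟩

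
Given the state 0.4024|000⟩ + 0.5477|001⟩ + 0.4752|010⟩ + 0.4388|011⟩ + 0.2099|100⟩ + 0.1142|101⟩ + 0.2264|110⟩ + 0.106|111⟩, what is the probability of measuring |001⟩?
0.3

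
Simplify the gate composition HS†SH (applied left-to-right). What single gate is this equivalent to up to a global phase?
I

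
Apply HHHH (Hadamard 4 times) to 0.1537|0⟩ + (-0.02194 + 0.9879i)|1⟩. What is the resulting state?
0.1537|0⟩ + (-0.02194 + 0.9879i)|1⟩

H² = I, so an even number of Hadamards cancels: H^4 = I and the state is unchanged.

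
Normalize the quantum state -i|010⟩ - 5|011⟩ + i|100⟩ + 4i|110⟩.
-0.1525i|010⟩ - 0.7625|011⟩ + 0.1525i|100⟩ + 0.61i|110⟩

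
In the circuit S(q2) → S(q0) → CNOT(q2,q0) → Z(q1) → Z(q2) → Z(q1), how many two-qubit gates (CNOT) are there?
1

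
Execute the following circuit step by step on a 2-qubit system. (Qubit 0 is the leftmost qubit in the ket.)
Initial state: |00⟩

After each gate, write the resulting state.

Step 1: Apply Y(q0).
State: i|10⟩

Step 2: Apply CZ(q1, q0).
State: i|10⟩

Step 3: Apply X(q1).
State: i|11⟩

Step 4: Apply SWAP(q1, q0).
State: i|11⟩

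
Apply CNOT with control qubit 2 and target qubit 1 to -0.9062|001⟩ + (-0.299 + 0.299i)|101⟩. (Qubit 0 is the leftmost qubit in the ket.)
-0.9062|011⟩ + (-0.299 + 0.299i)|111⟩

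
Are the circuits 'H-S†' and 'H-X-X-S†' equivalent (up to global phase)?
Yes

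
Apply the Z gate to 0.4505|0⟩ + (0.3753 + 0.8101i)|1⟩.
0.4505|0⟩ + (-0.3753 - 0.8101i)|1⟩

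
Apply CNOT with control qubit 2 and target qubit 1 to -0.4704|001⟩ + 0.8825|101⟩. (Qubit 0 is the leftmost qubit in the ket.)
-0.4704|011⟩ + 0.8825|111⟩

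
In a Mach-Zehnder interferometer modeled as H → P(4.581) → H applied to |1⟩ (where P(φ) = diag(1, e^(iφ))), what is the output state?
(0.5655 + 0.4957i)|0⟩ + (0.4345 - 0.4957i)|1⟩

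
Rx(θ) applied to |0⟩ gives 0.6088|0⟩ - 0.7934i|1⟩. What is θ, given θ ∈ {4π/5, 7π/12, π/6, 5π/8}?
7π/12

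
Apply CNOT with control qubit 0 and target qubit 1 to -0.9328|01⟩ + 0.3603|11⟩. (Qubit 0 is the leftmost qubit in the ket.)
-0.9328|01⟩ + 0.3603|10⟩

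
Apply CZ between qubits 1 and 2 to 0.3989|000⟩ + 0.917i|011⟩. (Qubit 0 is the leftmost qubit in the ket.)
0.3989|000⟩ - 0.917i|011⟩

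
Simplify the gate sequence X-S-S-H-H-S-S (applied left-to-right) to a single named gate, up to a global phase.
X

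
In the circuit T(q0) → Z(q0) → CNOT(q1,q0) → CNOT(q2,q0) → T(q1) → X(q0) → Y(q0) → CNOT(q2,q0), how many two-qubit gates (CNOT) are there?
3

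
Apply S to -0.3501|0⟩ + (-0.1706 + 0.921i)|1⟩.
-0.3501|0⟩ + (-0.921 - 0.1706i)|1⟩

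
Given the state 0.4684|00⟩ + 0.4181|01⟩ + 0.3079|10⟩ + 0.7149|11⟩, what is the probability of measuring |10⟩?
0.0948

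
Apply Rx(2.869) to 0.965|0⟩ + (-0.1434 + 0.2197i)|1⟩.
(0.3488 + 0.1421i)|0⟩ + (-0.01948 - 0.9262i)|1⟩

Rx(2.869) = [[cos(θ/2), −i·sin(θ/2)], [−i·sin(θ/2), cos(θ/2)]]; θ = 2.869, cos(θ/2) ≈ 0.135875, sin(θ/2) ≈ 0.990726.
With a = amp(|0⟩) = 0.965 and b = amp(|1⟩) = (-0.1434 + 0.2197i):
new amp(|0⟩) = (0.135875)·a + (-0.990726i)·b = (0.3488 + 0.1421i)
new amp(|1⟩) = (-0.990726i)·a + (0.135875)·b = (-0.01948 - 0.9262i)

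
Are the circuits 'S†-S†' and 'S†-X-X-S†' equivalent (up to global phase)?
Yes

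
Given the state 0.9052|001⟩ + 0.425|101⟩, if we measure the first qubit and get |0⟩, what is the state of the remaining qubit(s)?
|01⟩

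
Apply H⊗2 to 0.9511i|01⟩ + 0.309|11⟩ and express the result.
(0.1545 + 0.4756i)|00⟩ + (-0.1545 - 0.4756i)|01⟩ + (-0.1545 + 0.4756i)|10⟩ + (0.1545 - 0.4756i)|11⟩

H⊗2 gives amp(|y⟩) = (1/2) Σ_x (−1)^(x·y) amp(|x⟩), where x·y is the number of positions in which both x and y have a 1.
|00⟩: (0.9511i + 0.309)/2 = (0.1545 + 0.4756i)
|01⟩: (-0.9511i - 0.309)/2 = (-0.1545 - 0.4756i)
|10⟩: (0.9511i - 0.309)/2 = (-0.1545 + 0.4756i)
|11⟩: (-0.9511i + 0.309)/2 = (0.1545 - 0.4756i)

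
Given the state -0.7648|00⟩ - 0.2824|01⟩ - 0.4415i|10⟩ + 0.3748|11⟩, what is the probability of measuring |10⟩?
0.1949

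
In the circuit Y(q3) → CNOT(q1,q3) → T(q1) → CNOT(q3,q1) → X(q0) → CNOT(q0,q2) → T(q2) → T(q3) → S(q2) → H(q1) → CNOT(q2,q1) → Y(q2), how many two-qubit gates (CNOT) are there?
4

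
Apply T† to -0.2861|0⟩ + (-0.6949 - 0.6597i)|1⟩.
-0.2861|0⟩ + (-0.9578 + 0.02489i)|1⟩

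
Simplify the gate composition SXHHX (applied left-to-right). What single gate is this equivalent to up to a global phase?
S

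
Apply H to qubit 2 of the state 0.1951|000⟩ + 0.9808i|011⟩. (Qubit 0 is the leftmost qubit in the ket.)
0.138|000⟩ + 0.138|001⟩ + 0.6935i|010⟩ - 0.6935i|011⟩

H on qubit 2 mixes each pair of kets that differ only in qubit 2: amplitudes (a, b) of (|…0…⟩, |…1…⟩) become ((a + b)/√2, (a − b)/√2). Kets absent from the input have amplitude 0.
(|000⟩, |001⟩): (a, b) = (0.1951, 0) → (0.138, 0.138)
(|010⟩, |011⟩): (a, b) = (0, 0.9808i) → (0.6935i, -0.6935i)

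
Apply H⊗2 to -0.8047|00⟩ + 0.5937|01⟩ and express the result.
-0.1055|00⟩ - 0.6992|01⟩ - 0.1055|10⟩ - 0.6992|11⟩

H⊗2 gives amp(|y⟩) = (1/2) Σ_x (−1)^(x·y) amp(|x⟩), where x·y is the number of positions in which both x and y have a 1.
|00⟩: (-0.8047 + 0.5937)/2 = -0.1055
|01⟩: (-0.8047 - 0.5937)/2 = -0.6992
|10⟩: (-0.8047 + 0.5937)/2 = -0.1055
|11⟩: (-0.8047 - 0.5937)/2 = -0.6992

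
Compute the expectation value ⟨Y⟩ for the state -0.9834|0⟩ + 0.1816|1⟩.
0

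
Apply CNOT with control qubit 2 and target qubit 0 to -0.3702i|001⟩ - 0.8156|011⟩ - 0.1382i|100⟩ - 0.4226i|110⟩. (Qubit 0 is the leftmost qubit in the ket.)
-0.1382i|100⟩ - 0.3702i|101⟩ - 0.4226i|110⟩ - 0.8156|111⟩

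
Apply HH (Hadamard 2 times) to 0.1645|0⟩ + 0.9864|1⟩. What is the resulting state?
0.1645|0⟩ + 0.9864|1⟩

H² = I, so an even number of Hadamards cancels: H^2 = I and the state is unchanged.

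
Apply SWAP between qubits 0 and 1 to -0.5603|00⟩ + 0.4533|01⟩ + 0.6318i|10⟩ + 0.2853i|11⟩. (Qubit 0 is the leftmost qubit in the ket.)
-0.5603|00⟩ + 0.6318i|01⟩ + 0.4533|10⟩ + 0.2853i|11⟩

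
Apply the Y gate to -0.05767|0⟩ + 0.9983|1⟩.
-0.9983i|0⟩ - 0.05767i|1⟩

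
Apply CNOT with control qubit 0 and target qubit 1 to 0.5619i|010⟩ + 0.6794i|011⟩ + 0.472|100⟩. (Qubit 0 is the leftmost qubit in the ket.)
0.5619i|010⟩ + 0.6794i|011⟩ + 0.472|110⟩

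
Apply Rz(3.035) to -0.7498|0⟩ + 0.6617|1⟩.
(-0.03994 + 0.7487i)|0⟩ + (0.03525 + 0.6608i)|1⟩

Rz(3.035) = [[e^(−iθ/2), 0], [0, e^(iθ/2)]] with e^(±iθ/2) = cos(θ/2) ± i·sin(θ/2); θ = 3.035, cos(θ/2) ≈ 0.0532711, sin(θ/2) ≈ 0.99858.
With a = amp(|0⟩) = -0.7498 and b = amp(|1⟩) = 0.6617:
new amp(|0⟩) = (0.0532711 - 0.99858i)·a = (-0.03994 + 0.7487i)
new amp(|1⟩) = (0.0532711 + 0.99858i)·b = (0.03525 + 0.6608i)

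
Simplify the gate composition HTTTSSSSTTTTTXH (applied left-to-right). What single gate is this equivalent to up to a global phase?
Z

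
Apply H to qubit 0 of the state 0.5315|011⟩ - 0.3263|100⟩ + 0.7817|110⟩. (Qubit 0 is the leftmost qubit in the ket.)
-0.2307|000⟩ + 0.5527|010⟩ + 0.3758|011⟩ + 0.2307|100⟩ - 0.5527|110⟩ + 0.3758|111⟩

H on qubit 0 mixes each pair of kets that differ only in qubit 0: amplitudes (a, b) of (|…0…⟩, |…1…⟩) become ((a + b)/√2, (a − b)/√2). Kets absent from the input have amplitude 0.
(|000⟩, |100⟩): (a, b) = (0, -0.3263) → (-0.2307, 0.2307)
(|010⟩, |110⟩): (a, b) = (0, 0.7817) → (0.5527, -0.5527)
(|011⟩, |111⟩): (a, b) = (0.5315, 0) → (0.3758, 0.3758)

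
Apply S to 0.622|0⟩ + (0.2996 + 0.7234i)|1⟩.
0.622|0⟩ + (-0.7234 + 0.2996i)|1⟩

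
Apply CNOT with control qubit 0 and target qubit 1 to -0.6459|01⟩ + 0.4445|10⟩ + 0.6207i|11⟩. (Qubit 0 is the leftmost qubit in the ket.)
-0.6459|01⟩ + 0.6207i|10⟩ + 0.4445|11⟩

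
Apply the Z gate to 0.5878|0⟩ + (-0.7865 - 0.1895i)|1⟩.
0.5878|0⟩ + (0.7865 + 0.1895i)|1⟩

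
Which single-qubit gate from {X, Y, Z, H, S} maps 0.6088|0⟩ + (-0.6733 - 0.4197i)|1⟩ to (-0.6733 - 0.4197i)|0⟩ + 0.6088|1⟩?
X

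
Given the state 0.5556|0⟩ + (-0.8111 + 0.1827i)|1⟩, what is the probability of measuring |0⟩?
0.3087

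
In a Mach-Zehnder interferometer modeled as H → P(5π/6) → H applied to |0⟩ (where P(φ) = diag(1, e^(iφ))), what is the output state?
(0.06699 + 0.25i)|0⟩ + (0.933 - 0.25i)|1⟩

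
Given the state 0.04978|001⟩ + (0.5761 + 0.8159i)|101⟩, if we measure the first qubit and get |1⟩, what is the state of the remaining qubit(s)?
(0.5768 + 0.8169i)|01⟩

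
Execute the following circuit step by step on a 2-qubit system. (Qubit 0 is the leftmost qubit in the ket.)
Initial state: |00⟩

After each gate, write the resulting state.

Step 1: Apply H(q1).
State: 1/√2|00⟩ + 1/√2|01⟩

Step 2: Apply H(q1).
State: |00⟩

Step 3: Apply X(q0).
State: |10⟩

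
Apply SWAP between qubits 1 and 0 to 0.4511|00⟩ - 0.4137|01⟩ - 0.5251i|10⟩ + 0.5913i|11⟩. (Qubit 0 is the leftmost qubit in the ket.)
0.4511|00⟩ - 0.5251i|01⟩ - 0.4137|10⟩ + 0.5913i|11⟩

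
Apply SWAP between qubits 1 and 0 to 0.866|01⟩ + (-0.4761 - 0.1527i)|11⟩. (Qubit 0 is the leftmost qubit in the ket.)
0.866|10⟩ + (-0.4761 - 0.1527i)|11⟩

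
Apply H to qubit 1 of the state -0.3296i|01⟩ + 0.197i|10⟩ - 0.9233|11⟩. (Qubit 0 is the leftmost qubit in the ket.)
-0.2331i|00⟩ + 0.2331i|01⟩ + (-0.6529 + 0.1393i)|10⟩ + (0.6529 + 0.1393i)|11⟩

H on qubit 1 mixes each pair of kets that differ only in qubit 1: amplitudes (a, b) of (|…0…⟩, |…1…⟩) become ((a + b)/√2, (a − b)/√2). Kets absent from the input have amplitude 0.
(|00⟩, |01⟩): (a, b) = (0, -0.3296i) → (-0.2331i, 0.2331i)
(|10⟩, |11⟩): (a, b) = (0.197i, -0.9233) → ((-0.6529 + 0.1393i), (0.6529 + 0.1393i))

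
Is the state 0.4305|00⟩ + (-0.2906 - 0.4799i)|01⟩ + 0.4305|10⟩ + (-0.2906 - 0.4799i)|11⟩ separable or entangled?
Separable

Writing the state as a|00⟩ + b|01⟩ + c|10⟩ + d|11⟩, it is a product state iff ad − bc = 0.
Here (a, b, c, d) = (0.4305, (-0.2906 - 0.4799i), 0.4305, (-0.2906 - 0.4799i)): ad − bc = (0.4305)(-0.2906 - 0.4799i) − (-0.2906 - 0.4799i)(0.4305) = 0, so the state is separable.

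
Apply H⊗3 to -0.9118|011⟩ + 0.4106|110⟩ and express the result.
-0.1772|000⟩ + 0.4675|001⟩ + 0.1772|010⟩ - 0.4675|011⟩ - 0.4675|100⟩ + 0.1772|101⟩ + 0.4675|110⟩ - 0.1772|111⟩

H⊗3 gives amp(|y⟩) = (1/2√2) Σ_x (−1)^(x·y) amp(|x⟩), where x·y is the number of positions in which both x and y have a 1.
|000⟩: (-0.9118 + 0.4106)/(2√2) = -0.1772
|001⟩: (0.9118 + 0.4106)/(2√2) = 0.4675
|010⟩: (0.9118 - 0.4106)/(2√2) = 0.1772
|011⟩: (-0.9118 - 0.4106)/(2√2) = -0.4675
|100⟩: (-0.9118 - 0.4106)/(2√2) = -0.4675
|101⟩: (0.9118 - 0.4106)/(2√2) = 0.1772
|110⟩: (0.9118 + 0.4106)/(2√2) = 0.4675
|111⟩: (-0.9118 + 0.4106)/(2√2) = -0.1772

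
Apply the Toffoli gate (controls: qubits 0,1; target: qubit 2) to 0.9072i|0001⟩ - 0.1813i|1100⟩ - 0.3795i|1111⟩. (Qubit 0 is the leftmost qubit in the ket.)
0.9072i|0001⟩ - 0.3795i|1101⟩ - 0.1813i|1110⟩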